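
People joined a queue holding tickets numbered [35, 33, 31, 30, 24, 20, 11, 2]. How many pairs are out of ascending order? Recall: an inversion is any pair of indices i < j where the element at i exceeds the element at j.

28 inversions

Element-by-element contributions:
35 → 33, 31, 30, 24, 20, 11, 2 → 7
33 → 31, 30, 24, 20, 11, 2 → 6
31 → 30, 24, 20, 11, 2 → 5
30 → 24, 20, 11, 2 → 4
24 → 20, 11, 2 → 3
20 → 11, 2 → 2
11 → 2 → 1
2 → none → 0
Sum: 7 + 6 + 5 + 4 + 3 + 2 + 1 + 0 = 28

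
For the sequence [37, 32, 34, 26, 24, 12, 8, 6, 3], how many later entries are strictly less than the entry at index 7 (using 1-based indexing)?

2

The element at index 7 is 8.
Elements after it: 6, 3
Those smaller than 8: 6, 3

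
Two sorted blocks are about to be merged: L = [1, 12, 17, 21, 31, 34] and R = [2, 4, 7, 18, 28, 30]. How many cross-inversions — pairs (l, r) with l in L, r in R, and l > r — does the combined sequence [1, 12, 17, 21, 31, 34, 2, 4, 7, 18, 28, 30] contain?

22

Count, for every r in R, how many entries of L exceed r:
r = 2: 12, 17, 21, 31, 34 → 5
r = 4: 12, 17, 21, 31, 34 → 5
r = 7: 12, 17, 21, 31, 34 → 5
r = 18: 21, 31, 34 → 3
r = 28: 31, 34 → 2
r = 30: 31, 34 → 2
Cross-inversions: 5 + 5 + 5 + 3 + 2 + 2 = 22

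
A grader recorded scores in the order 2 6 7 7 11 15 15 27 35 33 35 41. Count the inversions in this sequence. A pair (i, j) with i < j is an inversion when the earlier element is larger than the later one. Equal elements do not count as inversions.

For each element, count later entries that are smaller:
2 → none → 0
6 → none → 0
7 → none → 0
7 → none → 0
11 → none → 0
15 → none → 0
15 → none → 0
27 → none → 0
35 → 33 → 1
33 → none → 0
35 → none → 0
41 → none → 0
Sum: 0 + 0 + 0 + 0 + 0 + 0 + 0 + 0 + 1 + 0 + 0 + 0 = 1

Inversions: 1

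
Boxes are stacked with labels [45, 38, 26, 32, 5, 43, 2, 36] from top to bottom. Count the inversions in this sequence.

Count, for each position, how many later elements it exceeds:
45: 7
38: 5
26: 2
32: 2
5: 1
43: 2
2: 0
36: 0
Sum: 7 + 5 + 2 + 2 + 1 + 2 + 0 + 0 = 19

19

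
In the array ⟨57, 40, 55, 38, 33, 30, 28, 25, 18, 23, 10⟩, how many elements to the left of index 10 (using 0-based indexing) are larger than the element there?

10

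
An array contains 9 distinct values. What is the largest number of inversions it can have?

There are 36 inversions.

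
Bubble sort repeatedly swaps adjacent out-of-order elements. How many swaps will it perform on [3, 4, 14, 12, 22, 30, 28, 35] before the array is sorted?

The minimum number of adjacent swaps to sort an array equals its inversion count, since every such swap removes exactly one inversion.
Count inversions — for each element, later elements that are smaller:
3: none → 0
4: none → 0
14: 12 → 1
12: none → 0
22: none → 0
30: 28 → 1
28: none → 0
35: none → 0
Total inversions: 0 + 0 + 1 + 0 + 0 + 1 + 0 + 0 = 2

2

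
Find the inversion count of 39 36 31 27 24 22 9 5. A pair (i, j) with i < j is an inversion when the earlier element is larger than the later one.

Inversions: 28

Element-by-element contributions:
39: 7
36: 6
31: 5
27: 4
24: 3
22: 2
9: 1
5: 0
Sum: 7 + 6 + 5 + 4 + 3 + 2 + 1 + 0 = 28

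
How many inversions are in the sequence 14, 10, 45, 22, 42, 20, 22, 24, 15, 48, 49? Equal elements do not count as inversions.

16 inversions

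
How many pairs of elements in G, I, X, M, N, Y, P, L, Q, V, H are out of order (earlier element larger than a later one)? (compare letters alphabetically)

There are 22 inversions.

Element-by-element contributions:
G → none → 0
I → H → 1
X → M, N, P, L, Q, V, H → 7
M → L, H → 2
N → L, H → 2
Y → P, L, Q, V, H → 5
P → L, H → 2
L → H → 1
Q → H → 1
V → H → 1
H → none → 0
Sum: 0 + 1 + 7 + 2 + 2 + 5 + 2 + 1 + 1 + 1 + 0 = 22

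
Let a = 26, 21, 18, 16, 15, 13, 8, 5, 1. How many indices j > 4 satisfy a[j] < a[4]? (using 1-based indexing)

5

The element at index 4 is 16.
Elements after it: 15, 13, 8, 5, 1
Those smaller than 16: 15, 13, 8, 5, 1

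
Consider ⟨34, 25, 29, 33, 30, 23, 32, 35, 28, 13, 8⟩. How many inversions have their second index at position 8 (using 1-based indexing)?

0

The element at index 8 is 35.
Elements before it: 34, 25, 29, 33, 30, 23, 32
None of them are larger than 35.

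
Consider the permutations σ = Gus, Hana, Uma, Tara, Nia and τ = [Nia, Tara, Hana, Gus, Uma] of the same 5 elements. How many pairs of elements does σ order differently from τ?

8 discordant pairs

Assign each item its position (1..5) in the first ordering, then rewrite the second ordering as that position sequence:
positions: Gus→1, Hana→2, Uma→3, Tara→4, Nia→5
second ordering as positions: [5, 4, 2, 1, 3]
Discordant pairs = inversions in this position sequence.
5: 4, 2, 1, 3 → 4
4: 2, 1, 3 → 3
2: 1 → 1
1: 0
3: 0
Total: 4 + 3 + 1 + 0 + 0 = 8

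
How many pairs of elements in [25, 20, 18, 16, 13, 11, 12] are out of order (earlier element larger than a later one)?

20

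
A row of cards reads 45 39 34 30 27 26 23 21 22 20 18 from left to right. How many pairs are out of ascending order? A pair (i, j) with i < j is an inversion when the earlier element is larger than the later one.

54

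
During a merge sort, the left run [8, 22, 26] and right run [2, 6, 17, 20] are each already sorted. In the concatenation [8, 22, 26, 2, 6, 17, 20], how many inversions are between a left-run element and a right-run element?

For each element r of the right run, count left-run elements greater than r:
r = 2: 8, 22, 26 → 3
r = 6: 8, 22, 26 → 3
r = 17: 22, 26 → 2
r = 20: 22, 26 → 2
Cross-inversions: 3 + 3 + 2 + 2 = 10

10 split inversions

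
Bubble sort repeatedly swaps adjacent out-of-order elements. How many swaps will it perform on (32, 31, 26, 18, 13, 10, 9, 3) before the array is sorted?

28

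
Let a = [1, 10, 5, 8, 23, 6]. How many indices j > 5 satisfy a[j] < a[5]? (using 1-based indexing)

The element at index 5 is 23.
Elements after it: 6
Those smaller than 23: 6

1 such element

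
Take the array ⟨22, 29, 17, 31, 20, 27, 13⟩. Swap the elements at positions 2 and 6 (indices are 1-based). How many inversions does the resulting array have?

Positions 2 and 6 hold 29 and 27; after swapping, the array is [22, 27, 17, 31, 20, 29, 13].
Sweep left to right; for each value list the smaller values that follow it:
22 → 17, 20, 13 → 3
27 → 17, 20, 13 → 3
17 → 13 → 1
31 → 20, 29, 13 → 3
20 → 13 → 1
29 → 13 → 1
13 → none → 0
Sum: 3 + 3 + 1 + 3 + 1 + 1 + 0 = 12

Inversions: 12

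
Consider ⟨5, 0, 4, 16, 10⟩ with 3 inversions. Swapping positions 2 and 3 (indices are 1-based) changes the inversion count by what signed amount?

+1

Positions 2 and 3 hold 0 and 4; after swapping, the array is [5, 4, 0, 16, 10].
Element-by-element contributions:
5 → 4, 0 → 2
4 → 0 → 1
0 → none → 0
16 → 10 → 1
10 → none → 0
Sum: 2 + 1 + 0 + 1 + 0 = 4
Change: 4 − 3 = +1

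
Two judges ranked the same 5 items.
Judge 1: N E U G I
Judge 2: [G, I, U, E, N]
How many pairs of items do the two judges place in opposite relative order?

Assign each item its position (1..5) in the first ordering, then rewrite the second ordering as that position sequence:
positions: N→1, E→2, U→3, G→4, I→5
second ordering as positions: [4, 5, 3, 2, 1]
Discordant pairs = inversions in this position sequence.
4: 3, 2, 1 → 3
5: 3, 2, 1 → 3
3: 2, 1 → 2
2: 1 → 1
1: 0
Total: 3 + 3 + 2 + 1 + 0 = 9

There are 9 discordant pairs.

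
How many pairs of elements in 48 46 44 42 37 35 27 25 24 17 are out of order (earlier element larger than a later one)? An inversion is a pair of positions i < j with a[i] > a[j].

45 out-of-order pairs

Sweep left to right; for each value list the smaller values that follow it:
48 → 46, 44, 42, 37, 35, 27, 25, 24, 17 → 9
46 → 44, 42, 37, 35, 27, 25, 24, 17 → 8
44 → 42, 37, 35, 27, 25, 24, 17 → 7
42 → 37, 35, 27, 25, 24, 17 → 6
37 → 35, 27, 25, 24, 17 → 5
35 → 27, 25, 24, 17 → 4
27 → 25, 24, 17 → 3
25 → 24, 17 → 2
24 → 17 → 1
17 → none → 0
Sum: 9 + 8 + 7 + 6 + 5 + 4 + 3 + 2 + 1 + 0 = 45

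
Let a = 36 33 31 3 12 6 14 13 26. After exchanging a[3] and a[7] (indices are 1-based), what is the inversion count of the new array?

22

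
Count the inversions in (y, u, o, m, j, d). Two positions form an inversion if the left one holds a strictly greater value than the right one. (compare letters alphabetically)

There are 15 inversions.

Sweep left to right; for each value list the smaller values that follow it:
y: 5
u: 4
o: 3
m: 2
j: 1
d: 0
Sum: 5 + 4 + 3 + 2 + 1 + 0 = 15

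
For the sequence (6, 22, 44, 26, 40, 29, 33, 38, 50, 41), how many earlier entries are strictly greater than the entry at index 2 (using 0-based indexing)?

0

The element at index 2 is 44.
Elements before it: 6, 22
None of them are larger than 44.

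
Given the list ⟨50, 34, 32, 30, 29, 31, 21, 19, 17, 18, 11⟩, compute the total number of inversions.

Count, for each position, how many later elements it exceeds:
50 → 34, 32, 30, 29, 31, 21, 19, 17, 18, 11 → 10
34 → 32, 30, 29, 31, 21, 19, 17, 18, 11 → 9
32 → 30, 29, 31, 21, 19, 17, 18, 11 → 8
30 → 29, 21, 19, 17, 18, 11 → 6
29 → 21, 19, 17, 18, 11 → 5
31 → 21, 19, 17, 18, 11 → 5
21 → 19, 17, 18, 11 → 4
19 → 17, 18, 11 → 3
17 → 11 → 1
18 → 11 → 1
11 → none → 0
Sum: 10 + 9 + 8 + 6 + 5 + 5 + 4 + 3 + 1 + 1 + 0 = 52

There are 52 out-of-order pairs.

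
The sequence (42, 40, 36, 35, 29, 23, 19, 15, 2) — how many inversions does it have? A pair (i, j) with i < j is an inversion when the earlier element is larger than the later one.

36

Count, for each position, how many later elements it exceeds:
42 → 40, 36, 35, 29, 23, 19, 15, 2 → 8
40 → 36, 35, 29, 23, 19, 15, 2 → 7
36 → 35, 29, 23, 19, 15, 2 → 6
35 → 29, 23, 19, 15, 2 → 5
29 → 23, 19, 15, 2 → 4
23 → 19, 15, 2 → 3
19 → 15, 2 → 2
15 → 2 → 1
2 → none → 0
Sum: 8 + 7 + 6 + 5 + 4 + 3 + 2 + 1 + 0 = 36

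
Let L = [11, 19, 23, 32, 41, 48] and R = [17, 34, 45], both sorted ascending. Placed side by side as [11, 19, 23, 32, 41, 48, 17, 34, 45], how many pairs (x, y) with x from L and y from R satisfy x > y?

8 cross-inversions

For each element r of the right run, count left-run elements greater than r:
r = 17: 19, 23, 32, 41, 48 → 5
r = 34: 41, 48 → 2
r = 45: 48 → 1
Cross-inversions: 5 + 2 + 1 = 8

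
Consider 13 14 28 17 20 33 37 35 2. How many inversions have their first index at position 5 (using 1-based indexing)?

1

The element at index 5 is 20.
Elements after it: 33, 37, 35, 2
Those smaller than 20: 2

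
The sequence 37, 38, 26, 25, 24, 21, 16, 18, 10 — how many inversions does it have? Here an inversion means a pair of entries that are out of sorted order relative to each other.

For each element, count later entries that are smaller:
37 → 26, 25, 24, 21, 16, 18, 10 → 7
38 → 26, 25, 24, 21, 16, 18, 10 → 7
26 → 25, 24, 21, 16, 18, 10 → 6
25 → 24, 21, 16, 18, 10 → 5
24 → 21, 16, 18, 10 → 4
21 → 16, 18, 10 → 3
16 → 10 → 1
18 → 10 → 1
10 → none → 0
Sum: 7 + 7 + 6 + 5 + 4 + 3 + 1 + 1 + 0 = 34

34 out-of-order pairs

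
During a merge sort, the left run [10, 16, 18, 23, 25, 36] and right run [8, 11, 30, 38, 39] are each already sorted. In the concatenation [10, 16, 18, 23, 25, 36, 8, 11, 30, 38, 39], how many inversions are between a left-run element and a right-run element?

12

For each element r of the right run, count left-run elements greater than r:
r = 8: 10, 16, 18, 23, 25, 36 → 6
r = 11: 16, 18, 23, 25, 36 → 5
r = 30: 36 → 1
r = 38: none → 0
r = 39: none → 0
Cross-inversions: 6 + 5 + 1 + 0 + 0 = 12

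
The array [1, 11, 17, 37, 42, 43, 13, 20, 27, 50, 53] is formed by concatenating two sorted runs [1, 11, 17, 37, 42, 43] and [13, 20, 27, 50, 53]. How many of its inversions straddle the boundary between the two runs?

10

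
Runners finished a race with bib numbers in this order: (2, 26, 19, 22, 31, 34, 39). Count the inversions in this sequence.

Count, for each position, how many later elements it exceeds:
2 → none → 0
26 → 19, 22 → 2
19 → none → 0
22 → none → 0
31 → none → 0
34 → none → 0
39 → none → 0
Sum: 0 + 2 + 0 + 0 + 0 + 0 + 0 = 2

2 inversions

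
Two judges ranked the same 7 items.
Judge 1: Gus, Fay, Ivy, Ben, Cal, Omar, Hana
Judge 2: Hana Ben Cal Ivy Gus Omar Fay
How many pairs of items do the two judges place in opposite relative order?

15 discordant pairs

Assign each item its position (1..7) in the first ordering, then rewrite the second ordering as that position sequence:
positions: Gus→1, Fay→2, Ivy→3, Ben→4, Cal→5, Omar→6, Hana→7
second ordering as positions: [7, 4, 5, 3, 1, 6, 2]
Discordant pairs = inversions in this position sequence.
7: 4, 5, 3, 1, 6, 2 → 6
4: 3, 1, 2 → 3
5: 3, 1, 2 → 3
3: 1, 2 → 2
1: 0
6: 2 → 1
2: 0
Total: 6 + 3 + 3 + 2 + 0 + 1 + 0 = 15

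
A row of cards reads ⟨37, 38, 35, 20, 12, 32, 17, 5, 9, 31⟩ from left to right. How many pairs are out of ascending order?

Element-by-element contributions:
37 → 35, 20, 12, 32, 17, 5, 9, 31 → 8
38 → 35, 20, 12, 32, 17, 5, 9, 31 → 8
35 → 20, 12, 32, 17, 5, 9, 31 → 7
20 → 12, 17, 5, 9 → 4
12 → 5, 9 → 2
32 → 17, 5, 9, 31 → 4
17 → 5, 9 → 2
5 → none → 0
9 → none → 0
31 → none → 0
Sum: 8 + 8 + 7 + 4 + 2 + 4 + 2 + 0 + 0 + 0 = 35

35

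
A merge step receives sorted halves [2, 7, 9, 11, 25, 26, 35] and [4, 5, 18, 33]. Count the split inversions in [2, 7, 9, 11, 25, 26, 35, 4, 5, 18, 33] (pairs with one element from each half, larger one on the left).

Count, for every r in R, how many entries of L exceed r:
r = 4: 7, 9, 11, 25, 26, 35 → 6
r = 5: 7, 9, 11, 25, 26, 35 → 6
r = 18: 25, 26, 35 → 3
r = 33: 35 → 1
Cross-inversions: 6 + 6 + 3 + 1 = 16

Cross-inversions: 16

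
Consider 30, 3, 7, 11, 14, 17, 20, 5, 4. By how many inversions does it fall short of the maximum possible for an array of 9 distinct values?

Maximum inversions for 9 distinct elements is C(9, 2) = 9·8/2 = 36.
Current inversions — for each element, count later smaller elements:
30: 8
3: 0
7: 2
11: 2
14: 2
17: 2
20: 2
5: 1
4: 0
Current total: 8 + 0 + 2 + 2 + 2 + 2 + 2 + 1 + 0 = 19
Shortfall: 36 − 19 = 17

17 inversions short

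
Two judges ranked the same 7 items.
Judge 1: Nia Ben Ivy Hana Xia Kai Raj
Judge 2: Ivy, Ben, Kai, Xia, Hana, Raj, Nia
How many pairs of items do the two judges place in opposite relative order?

Assign each item its position (1..7) in the first ordering, then rewrite the second ordering as that position sequence:
positions: Nia→1, Ben→2, Ivy→3, Hana→4, Xia→5, Kai→6, Raj→7
second ordering as positions: [3, 2, 6, 5, 4, 7, 1]
Discordant pairs = inversions in this position sequence.
3: 2, 1 → 2
2: 1 → 1
6: 5, 4, 1 → 3
5: 4, 1 → 2
4: 1 → 1
7: 1 → 1
1: 0
Total: 2 + 1 + 3 + 2 + 1 + 1 + 0 = 10

10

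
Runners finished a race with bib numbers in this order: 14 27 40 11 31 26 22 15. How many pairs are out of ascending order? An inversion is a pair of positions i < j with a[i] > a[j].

16

Element-by-element contributions:
14: 1
27: 4
40: 5
11: 0
31: 3
26: 2
22: 1
15: 0
Sum: 1 + 4 + 5 + 0 + 3 + 2 + 1 + 0 = 16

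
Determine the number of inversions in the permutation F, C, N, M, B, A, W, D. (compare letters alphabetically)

For each element, count later entries that are smaller:
F → C, B, A, D → 4
C → B, A → 2
N → M, B, A, D → 4
M → B, A, D → 3
B → A → 1
A → none → 0
W → D → 1
D → none → 0
Sum: 4 + 2 + 4 + 3 + 1 + 0 + 1 + 0 = 15

15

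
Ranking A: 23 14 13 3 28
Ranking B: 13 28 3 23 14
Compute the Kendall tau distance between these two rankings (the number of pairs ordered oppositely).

Assign each item its position (1..5) in the first ordering, then rewrite the second ordering as that position sequence:
positions: 23→1, 14→2, 13→3, 3→4, 28→5
second ordering as positions: [3, 5, 4, 1, 2]
Discordant pairs = inversions in this position sequence.
3: 1, 2 → 2
5: 4, 1, 2 → 3
4: 1, 2 → 2
1: 0
2: 0
Total: 2 + 3 + 2 + 0 + 0 = 7

7 discordant pairs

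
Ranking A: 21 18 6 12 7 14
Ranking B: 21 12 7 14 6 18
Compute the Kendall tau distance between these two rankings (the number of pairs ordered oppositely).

Assign each item its position (1..6) in the first ordering, then rewrite the second ordering as that position sequence:
positions: 21→1, 18→2, 6→3, 12→4, 7→5, 14→6
second ordering as positions: [1, 4, 5, 6, 3, 2]
Discordant pairs = inversions in this position sequence.
1: 0
4: 3, 2 → 2
5: 3, 2 → 2
6: 3, 2 → 2
3: 2 → 1
2: 0
Total: 0 + 2 + 2 + 2 + 1 + 0 = 7

7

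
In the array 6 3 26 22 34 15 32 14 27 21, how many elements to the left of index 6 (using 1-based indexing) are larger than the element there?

3 such elements

The element at index 6 is 15.
Elements before it: 6, 3, 26, 22, 34
Those larger than 15: 26, 22, 34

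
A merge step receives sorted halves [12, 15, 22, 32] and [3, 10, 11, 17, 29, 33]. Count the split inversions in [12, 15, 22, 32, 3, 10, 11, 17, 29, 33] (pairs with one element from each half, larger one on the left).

Count, for every r in R, how many entries of L exceed r:
r = 3: 12, 15, 22, 32 → 4
r = 10: 12, 15, 22, 32 → 4
r = 11: 12, 15, 22, 32 → 4
r = 17: 22, 32 → 2
r = 29: 32 → 1
r = 33: none → 0
Cross-inversions: 4 + 4 + 4 + 2 + 1 + 0 = 15

Cross-inversions: 15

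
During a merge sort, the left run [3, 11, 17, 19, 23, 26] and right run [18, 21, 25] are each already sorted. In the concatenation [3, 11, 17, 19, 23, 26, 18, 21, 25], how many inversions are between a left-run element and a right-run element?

6 cross-inversions

For each element r of the right run, count left-run elements greater than r:
r = 18: 19, 23, 26 → 3
r = 21: 23, 26 → 2
r = 25: 26 → 1
Cross-inversions: 3 + 2 + 1 = 6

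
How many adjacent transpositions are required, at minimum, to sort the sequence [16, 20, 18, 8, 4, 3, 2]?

19 adjacent swaps

Each adjacent swap fixes exactly one inversion, so the minimum swap count equals the number of inversions.
Count inversions — for each element, later elements that are smaller:
16: 8, 4, 3, 2 → 4
20: 18, 8, 4, 3, 2 → 5
18: 8, 4, 3, 2 → 4
8: 4, 3, 2 → 3
4: 3, 2 → 2
3: 2 → 1
2: none → 0
Total inversions: 4 + 5 + 4 + 3 + 2 + 1 + 0 = 19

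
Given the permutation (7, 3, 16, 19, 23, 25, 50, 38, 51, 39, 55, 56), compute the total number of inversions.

Count, for each position, how many later elements it exceeds:
7: 1
3: 0
16: 0
19: 0
23: 0
25: 0
50: 2
38: 0
51: 1
39: 0
55: 0
56: 0
Sum: 1 + 0 + 0 + 0 + 0 + 0 + 2 + 0 + 1 + 0 + 0 + 0 = 4

4 inversions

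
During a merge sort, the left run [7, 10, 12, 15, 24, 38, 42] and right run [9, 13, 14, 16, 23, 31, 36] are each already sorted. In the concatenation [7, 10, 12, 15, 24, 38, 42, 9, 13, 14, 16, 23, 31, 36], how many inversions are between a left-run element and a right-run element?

Count, for every r in R, how many entries of L exceed r:
r = 9: 10, 12, 15, 24, 38, 42 → 6
r = 13: 15, 24, 38, 42 → 4
r = 14: 15, 24, 38, 42 → 4
r = 16: 24, 38, 42 → 3
r = 23: 24, 38, 42 → 3
r = 31: 38, 42 → 2
r = 36: 38, 42 → 2
Cross-inversions: 6 + 4 + 4 + 3 + 3 + 2 + 2 = 24

24 cross-inversions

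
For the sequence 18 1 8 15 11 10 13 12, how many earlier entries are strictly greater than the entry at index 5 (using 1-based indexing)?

2

The element at index 5 is 11.
Elements before it: 18, 1, 8, 15
Those larger than 11: 18, 15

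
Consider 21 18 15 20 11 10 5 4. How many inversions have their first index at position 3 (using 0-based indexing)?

4

The element at index 3 is 20.
Elements after it: 11, 10, 5, 4
Those smaller than 20: 11, 10, 5, 4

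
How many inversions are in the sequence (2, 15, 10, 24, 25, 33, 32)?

Sweep left to right; for each value list the smaller values that follow it:
2 → none → 0
15 → 10 → 1
10 → none → 0
24 → none → 0
25 → none → 0
33 → 32 → 1
32 → none → 0
Sum: 0 + 1 + 0 + 0 + 0 + 1 + 0 = 2

2 inversions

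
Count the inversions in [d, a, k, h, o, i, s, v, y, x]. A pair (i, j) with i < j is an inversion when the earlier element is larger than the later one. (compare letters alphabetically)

Element-by-element contributions:
d → a → 1
a → none → 0
k → h, i → 2
h → none → 0
o → i → 1
i → none → 0
s → none → 0
v → none → 0
y → x → 1
x → none → 0
Sum: 1 + 0 + 2 + 0 + 1 + 0 + 0 + 0 + 1 + 0 = 5

5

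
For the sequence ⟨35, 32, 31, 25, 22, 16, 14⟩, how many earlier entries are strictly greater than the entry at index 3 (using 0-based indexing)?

3

The element at index 3 is 25.
Elements before it: 35, 32, 31
Those larger than 25: 35, 32, 31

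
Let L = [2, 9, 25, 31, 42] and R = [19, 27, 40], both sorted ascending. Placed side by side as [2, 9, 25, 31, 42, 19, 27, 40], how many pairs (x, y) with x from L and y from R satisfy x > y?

6 cross-inversions

Count, for every r in R, how many entries of L exceed r:
r = 19: 25, 31, 42 → 3
r = 27: 31, 42 → 2
r = 40: 42 → 1
Cross-inversions: 3 + 2 + 1 = 6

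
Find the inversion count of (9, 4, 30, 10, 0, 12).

Listing every pair i<j with a[i]>a[j] (using 1-based positions):
(1,2): 9 > 4
(1,5): 9 > 0
(2,5): 4 > 0
(3,4): 30 > 10
(3,5): 30 > 0
(3,6): 30 > 12
(4,5): 10 > 0
That's 7 pairs.

7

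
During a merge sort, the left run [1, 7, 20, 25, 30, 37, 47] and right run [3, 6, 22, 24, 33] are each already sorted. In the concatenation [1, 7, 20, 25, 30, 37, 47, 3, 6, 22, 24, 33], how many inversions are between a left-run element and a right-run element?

Count, for every r in R, how many entries of L exceed r:
r = 3: 7, 20, 25, 30, 37, 47 → 6
r = 6: 7, 20, 25, 30, 37, 47 → 6
r = 22: 25, 30, 37, 47 → 4
r = 24: 25, 30, 37, 47 → 4
r = 33: 37, 47 → 2
Cross-inversions: 6 + 6 + 4 + 4 + 2 = 22

22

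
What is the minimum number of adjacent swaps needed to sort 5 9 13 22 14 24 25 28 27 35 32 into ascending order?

3

Minimum adjacent swaps = number of inversions (each swap of adjacent out-of-order elements removes one inversion and no swap can remove more).
Count inversions — for each element, later elements that are smaller:
5: none → 0
9: none → 0
13: none → 0
22: 14 → 1
14: none → 0
24: none → 0
25: none → 0
28: 27 → 1
27: none → 0
35: 32 → 1
32: none → 0
Total inversions: 0 + 0 + 0 + 1 + 0 + 0 + 0 + 1 + 0 + 1 + 0 = 3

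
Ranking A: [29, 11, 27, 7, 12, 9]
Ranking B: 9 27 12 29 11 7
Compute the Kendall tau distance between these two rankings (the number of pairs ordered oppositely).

Assign each item its position (1..6) in the first ordering, then rewrite the second ordering as that position sequence:
positions: 29→1, 11→2, 27→3, 7→4, 12→5, 9→6
second ordering as positions: [6, 3, 5, 1, 2, 4]
Discordant pairs = inversions in this position sequence.
6: 3, 5, 1, 2, 4 → 5
3: 1, 2 → 2
5: 1, 2, 4 → 3
1: 0
2: 0
4: 0
Total: 5 + 2 + 3 + 0 + 0 + 0 = 10

There are 10 discordant pairs.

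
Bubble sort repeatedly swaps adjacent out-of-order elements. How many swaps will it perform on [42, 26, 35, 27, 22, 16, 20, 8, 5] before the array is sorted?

33

Minimum adjacent swaps = number of inversions (each swap of adjacent out-of-order elements removes one inversion and no swap can remove more).
Count inversions — for each element, later elements that are smaller:
42: 26, 35, 27, 22, 16, 20, 8, 5 → 8
26: 22, 16, 20, 8, 5 → 5
35: 27, 22, 16, 20, 8, 5 → 6
27: 22, 16, 20, 8, 5 → 5
22: 16, 20, 8, 5 → 4
16: 8, 5 → 2
20: 8, 5 → 2
8: 5 → 1
5: none → 0
Total inversions: 8 + 5 + 6 + 5 + 4 + 2 + 2 + 1 + 0 = 33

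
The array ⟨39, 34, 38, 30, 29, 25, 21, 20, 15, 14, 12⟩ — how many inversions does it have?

54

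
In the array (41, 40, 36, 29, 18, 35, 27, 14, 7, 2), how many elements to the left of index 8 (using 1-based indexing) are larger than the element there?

The element at index 8 is 14.
Elements before it: 41, 40, 36, 29, 18, 35, 27
Those larger than 14: 41, 40, 36, 29, 18, 35, 27

7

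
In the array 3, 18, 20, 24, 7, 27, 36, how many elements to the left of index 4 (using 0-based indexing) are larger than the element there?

The element at index 4 is 7.
Elements before it: 3, 18, 20, 24
Those larger than 7: 18, 20, 24

3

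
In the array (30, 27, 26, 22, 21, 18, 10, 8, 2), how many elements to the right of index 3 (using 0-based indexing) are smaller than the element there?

5

The element at index 3 is 22.
Elements after it: 21, 18, 10, 8, 2
Those smaller than 22: 21, 18, 10, 8, 2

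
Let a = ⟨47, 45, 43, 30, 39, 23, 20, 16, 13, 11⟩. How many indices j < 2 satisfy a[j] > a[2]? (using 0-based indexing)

2

The element at index 2 is 43.
Elements before it: 47, 45
Those larger than 43: 47, 45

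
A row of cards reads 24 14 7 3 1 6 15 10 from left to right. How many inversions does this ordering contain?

Sweep left to right; for each value list the smaller values that follow it:
24 → 14, 7, 3, 1, 6, 15, 10 → 7
14 → 7, 3, 1, 6, 10 → 5
7 → 3, 1, 6 → 3
3 → 1 → 1
1 → none → 0
6 → none → 0
15 → 10 → 1
10 → none → 0
Sum: 7 + 5 + 3 + 1 + 0 + 0 + 1 + 0 = 17

There are 17 inversions.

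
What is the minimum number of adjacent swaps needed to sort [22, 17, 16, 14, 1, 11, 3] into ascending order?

19 swaps

Minimum adjacent swaps = number of inversions (each swap of adjacent out-of-order elements removes one inversion and no swap can remove more).
Count inversions — for each element, later elements that are smaller:
22: 17, 16, 14, 1, 11, 3 → 6
17: 16, 14, 1, 11, 3 → 5
16: 14, 1, 11, 3 → 4
14: 1, 11, 3 → 3
1: none → 0
11: 3 → 1
3: none → 0
Total inversions: 6 + 5 + 4 + 3 + 0 + 1 + 0 = 19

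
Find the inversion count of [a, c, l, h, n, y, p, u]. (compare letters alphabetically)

Element-by-element contributions:
a → none → 0
c → none → 0
l → h → 1
h → none → 0
n → none → 0
y → p, u → 2
p → none → 0
u → none → 0
Sum: 0 + 0 + 1 + 0 + 0 + 2 + 0 + 0 = 3

3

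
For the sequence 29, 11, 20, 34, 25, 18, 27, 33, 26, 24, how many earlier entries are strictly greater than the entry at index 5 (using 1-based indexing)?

The element at index 5 is 25.
Elements before it: 29, 11, 20, 34
Those larger than 25: 29, 34

2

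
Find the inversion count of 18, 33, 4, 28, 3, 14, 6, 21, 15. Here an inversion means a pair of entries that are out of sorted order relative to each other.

20

For each element, count later entries that are smaller:
18: 5
33: 7
4: 1
28: 5
3: 0
14: 1
6: 0
21: 1
15: 0
Sum: 5 + 7 + 1 + 5 + 0 + 1 + 0 + 1 + 0 = 20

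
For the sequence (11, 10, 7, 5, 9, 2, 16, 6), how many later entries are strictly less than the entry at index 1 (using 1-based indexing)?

6

The element at index 1 is 11.
Elements after it: 10, 7, 5, 9, 2, 16, 6
Those smaller than 11: 10, 7, 5, 9, 2, 6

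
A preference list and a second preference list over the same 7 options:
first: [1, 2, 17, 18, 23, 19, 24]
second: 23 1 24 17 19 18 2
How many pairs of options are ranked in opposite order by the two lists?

Assign each item its position (1..7) in the first ordering, then rewrite the second ordering as that position sequence:
positions: 1→1, 2→2, 17→3, 18→4, 23→5, 19→6, 24→7
second ordering as positions: [5, 1, 7, 3, 6, 4, 2]
Discordant pairs = inversions in this position sequence.
5: 1, 3, 4, 2 → 4
1: 0
7: 3, 6, 4, 2 → 4
3: 2 → 1
6: 4, 2 → 2
4: 2 → 1
2: 0
Total: 4 + 0 + 4 + 1 + 2 + 1 + 0 = 12

There are 12 pairs.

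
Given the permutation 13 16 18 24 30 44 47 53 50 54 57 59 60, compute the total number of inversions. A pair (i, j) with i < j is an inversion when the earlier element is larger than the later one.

1 out-of-order pair

Element-by-element contributions:
13: 0
16: 0
18: 0
24: 0
30: 0
44: 0
47: 0
53: 1
50: 0
54: 0
57: 0
59: 0
60: 0
Sum: 0 + 0 + 0 + 0 + 0 + 0 + 0 + 1 + 0 + 0 + 0 + 0 + 0 = 1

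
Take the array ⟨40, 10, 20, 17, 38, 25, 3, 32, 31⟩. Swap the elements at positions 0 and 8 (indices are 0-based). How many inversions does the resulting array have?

Inversions: 13

Positions 0 and 8 hold 40 and 31; after swapping, the array is [31, 10, 20, 17, 38, 25, 3, 32, 40].
Count, for each position, how many later elements it exceeds:
31: 5
10: 1
20: 2
17: 1
38: 3
25: 1
3: 0
32: 0
40: 0
Sum: 5 + 1 + 2 + 1 + 3 + 1 + 0 + 0 + 0 = 13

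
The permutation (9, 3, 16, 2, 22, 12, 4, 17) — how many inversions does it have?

Element-by-element contributions:
9 → 3, 2, 4 → 3
3 → 2 → 1
16 → 2, 12, 4 → 3
2 → none → 0
22 → 12, 4, 17 → 3
12 → 4 → 1
4 → none → 0
17 → none → 0
Sum: 3 + 1 + 3 + 0 + 3 + 1 + 0 + 0 = 11

11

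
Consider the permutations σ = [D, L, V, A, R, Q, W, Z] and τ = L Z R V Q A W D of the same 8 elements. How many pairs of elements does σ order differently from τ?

Assign each item its position (1..8) in the first ordering, then rewrite the second ordering as that position sequence:
positions: D→1, L→2, V→3, A→4, R→5, Q→6, W→7, Z→8
second ordering as positions: [2, 8, 5, 3, 6, 4, 7, 1]
Discordant pairs = inversions in this position sequence.
2: 1 → 1
8: 5, 3, 6, 4, 7, 1 → 6
5: 3, 4, 1 → 3
3: 1 → 1
6: 4, 1 → 2
4: 1 → 1
7: 1 → 1
1: 0
Total: 1 + 6 + 3 + 1 + 2 + 1 + 1 + 0 = 15

15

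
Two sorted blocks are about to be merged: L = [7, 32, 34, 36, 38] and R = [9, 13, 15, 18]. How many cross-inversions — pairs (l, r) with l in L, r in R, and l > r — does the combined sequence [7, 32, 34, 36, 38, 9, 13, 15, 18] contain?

16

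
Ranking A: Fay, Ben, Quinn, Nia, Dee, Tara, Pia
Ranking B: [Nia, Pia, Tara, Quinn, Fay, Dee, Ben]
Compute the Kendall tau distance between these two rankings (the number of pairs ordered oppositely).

There are 15 discordant pairs.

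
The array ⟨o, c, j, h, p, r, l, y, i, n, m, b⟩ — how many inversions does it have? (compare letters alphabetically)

33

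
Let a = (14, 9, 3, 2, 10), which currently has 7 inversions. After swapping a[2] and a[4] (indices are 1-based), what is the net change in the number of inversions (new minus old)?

Positions 2 and 4 hold 9 and 2; after swapping, the array is [14, 2, 3, 9, 10].
Sweep left to right; for each value list the smaller values that follow it:
14 → 2, 3, 9, 10 → 4
2 → none → 0
3 → none → 0
9 → none → 0
10 → none → 0
Sum: 4 + 0 + 0 + 0 + 0 = 4
Change: 4 − 7 = -3

-3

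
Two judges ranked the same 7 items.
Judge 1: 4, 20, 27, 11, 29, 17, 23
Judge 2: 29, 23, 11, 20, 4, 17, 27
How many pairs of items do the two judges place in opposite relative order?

14 discordant pairs

Assign each item its position (1..7) in the first ordering, then rewrite the second ordering as that position sequence:
positions: 4→1, 20→2, 27→3, 11→4, 29→5, 17→6, 23→7
second ordering as positions: [5, 7, 4, 2, 1, 6, 3]
Discordant pairs = inversions in this position sequence.
5: 4, 2, 1, 3 → 4
7: 4, 2, 1, 6, 3 → 5
4: 2, 1, 3 → 3
2: 1 → 1
1: 0
6: 3 → 1
3: 0
Total: 4 + 5 + 3 + 1 + 0 + 1 + 0 = 14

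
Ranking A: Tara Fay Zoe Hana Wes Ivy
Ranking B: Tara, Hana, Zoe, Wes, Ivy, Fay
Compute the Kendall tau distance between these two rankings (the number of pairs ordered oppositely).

5 discordant pairs

Assign each item its position (1..6) in the first ordering, then rewrite the second ordering as that position sequence:
positions: Tara→1, Fay→2, Zoe→3, Hana→4, Wes→5, Ivy→6
second ordering as positions: [1, 4, 3, 5, 6, 2]
Discordant pairs = inversions in this position sequence.
1: 0
4: 3, 2 → 2
3: 2 → 1
5: 2 → 1
6: 2 → 1
2: 0
Total: 0 + 2 + 1 + 1 + 1 + 0 = 5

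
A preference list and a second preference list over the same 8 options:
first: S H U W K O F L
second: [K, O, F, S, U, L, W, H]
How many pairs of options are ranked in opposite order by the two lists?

16

Assign each item its position (1..8) in the first ordering, then rewrite the second ordering as that position sequence:
positions: S→1, H→2, U→3, W→4, K→5, O→6, F→7, L→8
second ordering as positions: [5, 6, 7, 1, 3, 8, 4, 2]
Discordant pairs = inversions in this position sequence.
5: 1, 3, 4, 2 → 4
6: 1, 3, 4, 2 → 4
7: 1, 3, 4, 2 → 4
1: 0
3: 2 → 1
8: 4, 2 → 2
4: 2 → 1
2: 0
Total: 4 + 4 + 4 + 0 + 1 + 2 + 1 + 0 = 16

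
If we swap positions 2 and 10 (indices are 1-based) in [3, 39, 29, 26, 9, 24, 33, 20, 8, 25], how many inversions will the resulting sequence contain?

19

Positions 2 and 10 hold 39 and 25; after swapping, the array is [3, 25, 29, 26, 9, 24, 33, 20, 8, 39].
Count, for each position, how many later elements it exceeds:
3 → none → 0
25 → 9, 24, 20, 8 → 4
29 → 26, 9, 24, 20, 8 → 5
26 → 9, 24, 20, 8 → 4
9 → 8 → 1
24 → 20, 8 → 2
33 → 20, 8 → 2
20 → 8 → 1
8 → none → 0
39 → none → 0
Sum: 0 + 4 + 5 + 4 + 1 + 2 + 2 + 1 + 0 + 0 = 19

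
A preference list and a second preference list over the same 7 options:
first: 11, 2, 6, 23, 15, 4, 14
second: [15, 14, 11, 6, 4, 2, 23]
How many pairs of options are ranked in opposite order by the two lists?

12 pairs

Assign each item its position (1..7) in the first ordering, then rewrite the second ordering as that position sequence:
positions: 11→1, 2→2, 6→3, 23→4, 15→5, 4→6, 14→7
second ordering as positions: [5, 7, 1, 3, 6, 2, 4]
Discordant pairs = inversions in this position sequence.
5: 1, 3, 2, 4 → 4
7: 1, 3, 6, 2, 4 → 5
1: 0
3: 2 → 1
6: 2, 4 → 2
2: 0
4: 0
Total: 4 + 5 + 0 + 1 + 2 + 0 + 0 = 12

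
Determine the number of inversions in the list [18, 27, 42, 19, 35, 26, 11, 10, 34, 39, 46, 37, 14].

35 out-of-order pairs

Count, for each position, how many later elements it exceeds:
18 → 11, 10, 14 → 3
27 → 19, 26, 11, 10, 14 → 5
42 → 19, 35, 26, 11, 10, 34, 39, 37, 14 → 9
19 → 11, 10, 14 → 3
35 → 26, 11, 10, 34, 14 → 5
26 → 11, 10, 14 → 3
11 → 10 → 1
10 → none → 0
34 → 14 → 1
39 → 37, 14 → 2
46 → 37, 14 → 2
37 → 14 → 1
14 → none → 0
Sum: 3 + 5 + 9 + 3 + 5 + 3 + 1 + 0 + 1 + 2 + 2 + 1 + 0 = 35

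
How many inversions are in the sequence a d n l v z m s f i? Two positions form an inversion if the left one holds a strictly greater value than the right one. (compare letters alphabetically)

Count, for each position, how many later elements it exceeds:
a → none → 0
d → none → 0
n → l, m, f, i → 4
l → f, i → 2
v → m, s, f, i → 4
z → m, s, f, i → 4
m → f, i → 2
s → f, i → 2
f → none → 0
i → none → 0
Sum: 0 + 0 + 4 + 2 + 4 + 4 + 2 + 2 + 0 + 0 = 18

There are 18 inversions.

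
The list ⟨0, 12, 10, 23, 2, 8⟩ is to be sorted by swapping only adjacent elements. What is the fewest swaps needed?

7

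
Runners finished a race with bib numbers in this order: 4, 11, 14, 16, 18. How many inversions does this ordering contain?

0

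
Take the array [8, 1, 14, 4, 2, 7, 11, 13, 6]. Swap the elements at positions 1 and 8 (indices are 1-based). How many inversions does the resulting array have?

There are 18 inversions.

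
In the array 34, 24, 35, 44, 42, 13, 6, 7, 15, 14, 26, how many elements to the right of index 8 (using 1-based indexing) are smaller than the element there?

0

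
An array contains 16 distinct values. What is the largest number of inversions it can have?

120 inversions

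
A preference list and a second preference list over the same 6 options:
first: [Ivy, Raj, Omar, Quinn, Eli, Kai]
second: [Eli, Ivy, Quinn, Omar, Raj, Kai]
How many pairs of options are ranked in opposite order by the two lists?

7 pairs

Assign each item its position (1..6) in the first ordering, then rewrite the second ordering as that position sequence:
positions: Ivy→1, Raj→2, Omar→3, Quinn→4, Eli→5, Kai→6
second ordering as positions: [5, 1, 4, 3, 2, 6]
Discordant pairs = inversions in this position sequence.
5: 1, 4, 3, 2 → 4
1: 0
4: 3, 2 → 2
3: 2 → 1
2: 0
6: 0
Total: 4 + 0 + 2 + 1 + 0 + 0 = 7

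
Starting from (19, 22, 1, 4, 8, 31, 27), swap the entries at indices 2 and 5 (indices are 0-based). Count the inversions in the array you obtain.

12

Positions 2 and 5 hold 1 and 31; after swapping, the array is [19, 22, 31, 4, 8, 1, 27].
For each element, count later entries that are smaller:
19: 3
22: 3
31: 4
4: 1
8: 1
1: 0
27: 0
Sum: 3 + 3 + 4 + 1 + 1 + 0 + 0 = 12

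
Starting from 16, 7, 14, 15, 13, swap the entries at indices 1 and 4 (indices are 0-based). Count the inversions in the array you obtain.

7

Positions 1 and 4 hold 7 and 13; after swapping, the array is [16, 13, 14, 15, 7].
Sweep left to right; for each value list the smaller values that follow it:
16: 4
13: 1
14: 1
15: 1
7: 0
Sum: 4 + 1 + 1 + 1 + 0 = 7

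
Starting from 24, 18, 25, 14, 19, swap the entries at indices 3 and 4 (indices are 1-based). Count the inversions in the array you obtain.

5 inversions

Positions 3 and 4 hold 25 and 14; after swapping, the array is [24, 18, 14, 25, 19].
For each element, count later entries that are smaller:
24 → 18, 14, 19 → 3
18 → 14 → 1
14 → none → 0
25 → 19 → 1
19 → none → 0
Sum: 3 + 1 + 0 + 1 + 0 = 5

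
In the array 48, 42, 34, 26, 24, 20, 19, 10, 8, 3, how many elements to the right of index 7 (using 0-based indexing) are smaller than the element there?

The element at index 7 is 10.
Elements after it: 8, 3
Those smaller than 10: 8, 3

2 such elements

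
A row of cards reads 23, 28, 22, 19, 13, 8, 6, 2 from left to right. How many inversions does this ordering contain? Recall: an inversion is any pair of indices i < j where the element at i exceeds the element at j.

27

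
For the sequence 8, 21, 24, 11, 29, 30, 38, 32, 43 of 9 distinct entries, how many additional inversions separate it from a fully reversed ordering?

Maximum inversions for 9 distinct elements is C(9, 2) = 9·8/2 = 36.
Current inversions — for each element, count later smaller elements:
8: 0
21: 1
24: 1
11: 0
29: 0
30: 0
38: 1
32: 0
43: 0
Current total: 0 + 1 + 1 + 0 + 0 + 0 + 1 + 0 + 0 = 3
Shortfall: 36 − 3 = 33

33 inversions short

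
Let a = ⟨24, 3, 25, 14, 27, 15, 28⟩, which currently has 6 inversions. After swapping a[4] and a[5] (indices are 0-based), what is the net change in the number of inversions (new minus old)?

-1

Positions 4 and 5 hold 27 and 15; after swapping, the array is [24, 3, 25, 14, 15, 27, 28].
For each element, count later entries that are smaller:
24 → 3, 14, 15 → 3
3 → none → 0
25 → 14, 15 → 2
14 → none → 0
15 → none → 0
27 → none → 0
28 → none → 0
Sum: 3 + 0 + 2 + 0 + 0 + 0 + 0 = 5
Change: 5 − 6 = -1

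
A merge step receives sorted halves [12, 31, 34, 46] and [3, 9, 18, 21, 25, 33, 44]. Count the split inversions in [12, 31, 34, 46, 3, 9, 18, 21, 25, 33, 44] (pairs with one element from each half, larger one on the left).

There are 20 cross-inversions.

For each element r of the right run, count left-run elements greater than r:
r = 3: 12, 31, 34, 46 → 4
r = 9: 12, 31, 34, 46 → 4
r = 18: 31, 34, 46 → 3
r = 21: 31, 34, 46 → 3
r = 25: 31, 34, 46 → 3
r = 33: 34, 46 → 2
r = 44: 46 → 1
Cross-inversions: 4 + 4 + 3 + 3 + 3 + 2 + 1 = 20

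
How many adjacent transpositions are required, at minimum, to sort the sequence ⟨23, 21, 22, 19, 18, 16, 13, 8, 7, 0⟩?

44

Minimum adjacent swaps = number of inversions (each swap of adjacent out-of-order elements removes one inversion and no swap can remove more).
Count inversions — for each element, later elements that are smaller:
23: 21, 22, 19, 18, 16, 13, 8, 7, 0 → 9
21: 19, 18, 16, 13, 8, 7, 0 → 7
22: 19, 18, 16, 13, 8, 7, 0 → 7
19: 18, 16, 13, 8, 7, 0 → 6
18: 16, 13, 8, 7, 0 → 5
16: 13, 8, 7, 0 → 4
13: 8, 7, 0 → 3
8: 7, 0 → 2
7: 0 → 1
0: none → 0
Total inversions: 9 + 7 + 7 + 6 + 5 + 4 + 3 + 2 + 1 + 0 = 44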